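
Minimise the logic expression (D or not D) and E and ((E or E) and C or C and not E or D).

(D or not D) and E and ((E or E) and C or C and not E or D)
= E and ((E or E) and C or C and not E or D)
= E and (E and C or C and not E or D)
= E and (C or D)

E and (C or D)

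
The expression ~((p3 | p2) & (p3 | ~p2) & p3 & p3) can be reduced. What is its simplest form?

~p3

~((p3 | p2) & (p3 | ~p2) & p3 & p3)
= ~((p3 | p2) & p3 & p3)   [absorption]
= ~(p3 & p3)   [absorption]
= ~p3   [idempotence]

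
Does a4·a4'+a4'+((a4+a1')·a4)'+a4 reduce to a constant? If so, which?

a4·a4'+a4'+((a4+a1')·a4)'+a4
= a4·a4'+a4'+a4'+a4   [absorption]
= a4·a4'+a4'+a4   [idempotence]
= a4'+a4   [complement / identity]
= 1   [complement]

yes, True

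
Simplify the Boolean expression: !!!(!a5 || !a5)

!!!(!a5 || !a5)
= !!(a5 && a5)   [De Morgan]
= !!a5   [idempotence]
= a5   [double negation]

a5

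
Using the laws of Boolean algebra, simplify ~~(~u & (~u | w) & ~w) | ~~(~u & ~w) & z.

~u & ~w

~~(~u & (~u | w) & ~w) | ~~(~u & ~w) & z
= ~~(~u & ~w) | ~~(~u & ~w) & z   — absorption
= ~~(~u & ~w)   — absorption
= ~u & ~w   — double negation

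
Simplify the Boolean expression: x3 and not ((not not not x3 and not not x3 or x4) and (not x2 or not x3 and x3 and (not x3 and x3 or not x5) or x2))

x3 and not x4

x3 and not ((not not not x3 and not not x3 or x4) and (not x2 or not x3 and x3 and (not x3 and x3 or not x5) or x2))
= x3 and not ((not not not x3 and x3 or x4) and (not x2 or not x3 and x3 and (not x3 and x3 or not x5) or x2))   [double negation]
= x3 and not ((not not not x3 and x3 or x4) and (not x2 or not x3 and x3 or x2))   [absorption]
= x3 and not ((not not not x3 and x3 or x4) and (not x2 or x2))   [complement / identity]
= x3 and not ((not x3 and x3 or x4) and (not x2 or x2))   [double negation]
= x3 and not (x4 and (not x2 or x2))   [complement / identity]
= x3 and not x4   [complement / identity]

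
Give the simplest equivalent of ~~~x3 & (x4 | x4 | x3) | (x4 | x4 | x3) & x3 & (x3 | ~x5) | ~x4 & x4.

~~~x3 & (x4 | x4 | x3) | (x4 | x4 | x3) & x3 & (x3 | ~x5) | ~x4 & x4
= ~~~x3 & (x4 | x4 | x3) | (x4 | x4 | x3) & x3 & (x3 | ~x5)   (complement / identity)
= ~~~x3 & (x4 | x4 | x3) | (x4 | x4 | x3) & x3   (absorption)
= ~x3 & (x4 | x4 | x3) | (x4 | x4 | x3) & x3   (double negation)
= x4 | x4 | x3   (distribution)
= x4 | x3   (idempotence)

x4 | x3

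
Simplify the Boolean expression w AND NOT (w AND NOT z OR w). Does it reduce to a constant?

FALSE

w AND NOT (w AND NOT z OR w)
= w AND NOT w   (absorption)
= FALSE   (complement)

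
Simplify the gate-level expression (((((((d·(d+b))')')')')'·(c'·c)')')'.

d'

(((((((d·(d+b))')')')')'·(c'·c)')')'
= (((((d·(d+b))')')')'+c'·c)'   — De Morgan
= (((d·(d+b))')'+c'·c)'   — double negation
= ((d')'+c'·c)'   — absorption
= ((d')')'   — complement / identity
= d'   — double negation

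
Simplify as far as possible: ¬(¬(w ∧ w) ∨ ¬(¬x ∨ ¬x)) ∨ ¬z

¬(¬(w ∧ w) ∨ ¬(¬x ∨ ¬x)) ∨ ¬z
= ¬(¬(w ∧ w) ∨ ¬¬x) ∨ ¬z   (idempotence)
= ¬(¬w ∨ ¬¬x) ∨ ¬z   (idempotence)
= w ∧ ¬x ∨ ¬z   (De Morgan)

w ∧ ¬x ∨ ¬z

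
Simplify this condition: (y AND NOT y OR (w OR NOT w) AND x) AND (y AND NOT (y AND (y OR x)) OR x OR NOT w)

(y AND NOT y OR (w OR NOT w) AND x) AND (y AND NOT (y AND (y OR x)) OR x OR NOT w)
= (y AND NOT y OR (w OR NOT w) AND x) AND (y AND NOT y OR x OR NOT w)   (absorption)
= (y AND NOT y OR x) AND (y AND NOT y OR x OR NOT w)   (complement / identity)
= y AND NOT y OR x   (absorption)
= x   (complement / identity)

x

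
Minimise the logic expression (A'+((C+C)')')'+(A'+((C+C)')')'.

A·C'

(A'+((C+C)')')'+(A'+((C+C)')')'
= (A'+((C+C)')')'   [idempotence]
= A·(C+C)'   [De Morgan]
= A·C'   [idempotence]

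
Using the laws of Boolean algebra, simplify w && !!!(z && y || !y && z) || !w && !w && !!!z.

w && !!!(z && y || !y && z) || !w && !w && !!!z
= w && !!!z || !w && !w && !!!z   — distribution
= w && !!!z || !w && !!!z   — idempotence
= !!!z   — distribution
= !z   — double negation

!z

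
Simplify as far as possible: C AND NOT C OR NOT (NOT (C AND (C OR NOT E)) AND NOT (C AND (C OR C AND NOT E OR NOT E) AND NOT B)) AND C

C

C AND NOT C OR NOT (NOT (C AND (C OR NOT E)) AND NOT (C AND (C OR C AND NOT E OR NOT E) AND NOT B)) AND C
= C AND NOT C OR (C AND (C OR NOT E) OR C AND (C OR C AND NOT E OR NOT E) AND NOT B) AND C   [De Morgan]
= C AND NOT C OR (C AND (C OR NOT E) OR C AND (C OR NOT E) AND NOT B) AND C   [absorption]
= C AND NOT C OR C AND (C OR NOT E) AND C   [absorption]
= C AND NOT C OR C AND C   [absorption]
= C   [distribution]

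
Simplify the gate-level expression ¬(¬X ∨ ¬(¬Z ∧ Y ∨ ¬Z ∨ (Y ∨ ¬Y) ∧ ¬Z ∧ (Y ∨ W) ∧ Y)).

X ∧ ¬Z

¬(¬X ∨ ¬(¬Z ∧ Y ∨ ¬Z ∨ (Y ∨ ¬Y) ∧ ¬Z ∧ (Y ∨ W) ∧ Y))
= X ∧ (¬Z ∧ Y ∨ ¬Z ∨ (Y ∨ ¬Y) ∧ ¬Z ∧ (Y ∨ W) ∧ Y)   [De Morgan]
= X ∧ (¬Z ∧ Y ∨ ¬Z ∨ ¬Z ∧ (Y ∨ W) ∧ Y)   [complement / identity]
= X ∧ (¬Z ∨ ¬Z ∧ (Y ∨ W) ∧ Y)   [absorption]
= X ∧ (¬Z ∨ ¬Z ∧ Y)   [absorption]
= X ∧ ¬Z   [absorption]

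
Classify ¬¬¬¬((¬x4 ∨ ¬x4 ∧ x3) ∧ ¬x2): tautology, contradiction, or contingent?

contingent

¬¬¬¬((¬x4 ∨ ¬x4 ∧ x3) ∧ ¬x2)
= ¬¬((¬x4 ∨ ¬x4 ∧ x3) ∧ ¬x2)   — double negation
= ¬¬(¬x4 ∧ ¬x2)   — absorption
= ¬x4 ∧ ¬x2   — double negation
This depends on x2, x4, so it is not a constant.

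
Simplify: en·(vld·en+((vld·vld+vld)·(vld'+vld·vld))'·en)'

0

en·(vld·en+((vld·vld+vld)·(vld'+vld·vld))'·en)'
= en·(vld·en+(vld·vld'+vld·vld)'·en)'   — distribution
= en·(vld·en+vld'·en)'   — distribution
= en·en'   — distribution
= 0   — complement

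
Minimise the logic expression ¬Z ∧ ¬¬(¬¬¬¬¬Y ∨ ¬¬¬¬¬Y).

¬Z ∧ ¬¬(¬¬¬¬¬Y ∨ ¬¬¬¬¬Y)
= ¬Z ∧ ¬¬¬¬¬¬¬Y   — idempotence
= ¬Z ∧ ¬¬¬¬¬Y   — double negation
= ¬Z ∧ ¬¬¬Y   — double negation
= ¬Z ∧ ¬Y   — double negation

¬Z ∧ ¬Y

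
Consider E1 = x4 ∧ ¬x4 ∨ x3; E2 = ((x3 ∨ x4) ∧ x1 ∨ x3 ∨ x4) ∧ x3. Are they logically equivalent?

E1: x4 ∧ ¬x4 ∨ x3
    = x3   [complement / identity]
E2: ((x3 ∨ x4) ∧ x1 ∨ x3 ∨ x4) ∧ x3
    = (x3 ∨ x4) ∧ x3   [absorption]
    = x3   [absorption]
Both reduce to x3, so they are equivalent.

Yes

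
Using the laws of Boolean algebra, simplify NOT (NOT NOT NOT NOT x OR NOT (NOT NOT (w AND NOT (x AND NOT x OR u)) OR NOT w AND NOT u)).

NOT (NOT NOT NOT NOT x OR NOT (NOT NOT (w AND NOT (x AND NOT x OR u)) OR NOT w AND NOT u))
= NOT NOT NOT x AND (NOT NOT (w AND NOT (x AND NOT x OR u)) OR NOT w AND NOT u)
= NOT NOT NOT x AND (w AND NOT (x AND NOT x OR u) OR NOT w AND NOT u)
= NOT NOT NOT x AND (w AND NOT u OR NOT w AND NOT u)
= NOT NOT NOT x AND NOT u
= NOT x AND NOT u

NOT x AND NOT u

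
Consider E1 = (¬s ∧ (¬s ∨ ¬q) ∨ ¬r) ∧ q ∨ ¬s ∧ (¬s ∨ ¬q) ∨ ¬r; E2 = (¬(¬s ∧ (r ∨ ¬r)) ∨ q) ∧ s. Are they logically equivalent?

No

E1: (¬s ∧ (¬s ∨ ¬q) ∨ ¬r) ∧ q ∨ ¬s ∧ (¬s ∨ ¬q) ∨ ¬r
    = ¬s ∧ (¬s ∨ ¬q) ∨ ¬r   — absorption
    = ¬s ∨ ¬r   — absorption
E2: (¬(¬s ∧ (r ∨ ¬r)) ∨ q) ∧ s
    = (¬¬s ∨ q) ∧ s   — complement / identity
    = (s ∨ q) ∧ s   — double negation
    = s   — absorption
These differ: at q=0, r=0, s=0, E1 = 1 but E2 = 0.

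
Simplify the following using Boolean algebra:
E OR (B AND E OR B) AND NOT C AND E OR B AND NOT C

E OR B AND NOT C

E OR (B AND E OR B) AND NOT C AND E OR B AND NOT C
= E OR B AND NOT C AND E OR B AND NOT C   [absorption]
= E OR B AND NOT C   [absorption]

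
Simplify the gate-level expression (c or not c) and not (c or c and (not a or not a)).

(c or not c) and not (c or c and (not a or not a))
= not (c or c and (not a or not a))   [complement / identity]
= not (c or c and not a)   [idempotence]
= not c   [absorption]

not c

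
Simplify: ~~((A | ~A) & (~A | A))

~~((A | ~A) & (~A | A))
= ~~(~A | A)
= ~A | A
= 1

1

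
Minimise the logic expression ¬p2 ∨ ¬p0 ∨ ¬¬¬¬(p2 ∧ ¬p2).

¬p2 ∨ ¬p0

¬p2 ∨ ¬p0 ∨ ¬¬¬¬(p2 ∧ ¬p2)
= ¬p2 ∨ ¬p0 ∨ ¬¬(p2 ∧ ¬p2)   [double negation]
= ¬p2 ∨ ¬p0 ∨ p2 ∧ ¬p2   [double negation]
= ¬p2 ∨ ¬p0   [complement / identity]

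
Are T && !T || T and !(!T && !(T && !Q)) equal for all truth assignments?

Yes

E1: T && !T || T
    = T   [complement / identity]
E2: !(!T && !(T && !Q))
    = T || T && !Q   [De Morgan]
    = T   [absorption]
Both reduce to T, so they are equivalent.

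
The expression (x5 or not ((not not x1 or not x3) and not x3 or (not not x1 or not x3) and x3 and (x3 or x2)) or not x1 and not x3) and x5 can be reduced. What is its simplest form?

x5

(x5 or not ((not not x1 or not x3) and not x3 or (not not x1 or not x3) and x3 and (x3 or x2)) or not x1 and not x3) and x5
= (x5 or not ((not not x1 or not x3) and not x3 or (not not x1 or not x3) and x3) or not x1 and not x3) and x5
= (x5 or not (not not x1 or not x3) or not x1 and not x3) and x5
= (x5 or not x1 and x3 or not x1 and not x3) and x5
= (x5 or not x1) and x5
= x5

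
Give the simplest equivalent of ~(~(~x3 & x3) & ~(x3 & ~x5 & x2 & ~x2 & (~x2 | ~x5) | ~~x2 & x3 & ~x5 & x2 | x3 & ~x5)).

x3 & ~x5

~(~(~x3 & x3) & ~(x3 & ~x5 & x2 & ~x2 & (~x2 | ~x5) | ~~x2 & x3 & ~x5 & x2 | x3 & ~x5))
= ~(~(~x3 & x3) & ~(x3 & ~x5 & x2 & ~x2 | ~~x2 & x3 & ~x5 & x2 | x3 & ~x5))
= ~(~(~x3 & x3) & ~(x3 & ~x5 & x2 & ~x2 | x2 & x3 & ~x5 & x2 | x3 & ~x5))
= ~(~(~x3 & x3) & ~(x3 & ~x5 & x2 | x3 & ~x5))
= ~x3 & x3 | x3 & ~x5 & x2 | x3 & ~x5
= ~x3 & x3 | x3 & ~x5
= x3 & ~x5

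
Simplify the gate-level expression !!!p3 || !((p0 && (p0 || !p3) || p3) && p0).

!!!p3 || !((p0 && (p0 || !p3) || p3) && p0)
= !!!p3 || !((p0 || p3) && p0)   — absorption
= !p3 || !((p0 || p3) && p0)   — double negation
= !p3 || !p0   — absorption

!p3 || !p0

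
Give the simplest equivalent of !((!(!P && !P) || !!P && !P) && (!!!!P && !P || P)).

!P

!((!(!P && !P) || !!P && !P) && (!!!!P && !P || P))
= !((!(!P && !P) || !!P && !P) && (!!P && !P || P))   (double negation)
= !(!!P && !P || !(!P && !P) && P)   (distribution)
= !(!!P && !P || !!P && P)   (idempotence)
= !!!P   (distribution)
= !P   (double negation)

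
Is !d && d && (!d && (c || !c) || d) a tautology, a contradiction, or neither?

contradiction

!d && d && (!d && (c || !c) || d)
= !d && d && (!d || d)   (complement / identity)
= !d && d   (complement / identity)
= false   (complement)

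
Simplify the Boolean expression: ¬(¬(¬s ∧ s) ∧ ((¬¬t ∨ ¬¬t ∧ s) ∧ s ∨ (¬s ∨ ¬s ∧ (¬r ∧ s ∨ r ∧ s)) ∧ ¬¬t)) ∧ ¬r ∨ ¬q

¬t ∧ ¬r ∨ ¬q

¬(¬(¬s ∧ s) ∧ ((¬¬t ∨ ¬¬t ∧ s) ∧ s ∨ (¬s ∨ ¬s ∧ (¬r ∧ s ∨ r ∧ s)) ∧ ¬¬t)) ∧ ¬r ∨ ¬q
= ¬(¬(¬s ∧ s) ∧ ((¬¬t ∨ ¬¬t ∧ s) ∧ s ∨ (¬s ∨ ¬s ∧ s) ∧ ¬¬t)) ∧ ¬r ∨ ¬q   — distribution
= ¬(¬(¬s ∧ s) ∧ (¬¬t ∧ s ∨ (¬s ∨ ¬s ∧ s) ∧ ¬¬t)) ∧ ¬r ∨ ¬q   — absorption
= ¬(¬(¬s ∧ s) ∧ (¬¬t ∧ s ∨ ¬s ∧ ¬¬t)) ∧ ¬r ∨ ¬q   — complement / identity
= ¬(¬(¬s ∧ s) ∧ ¬¬t) ∧ ¬r ∨ ¬q   — distribution
= (¬s ∧ s ∨ ¬t) ∧ ¬r ∨ ¬q   — De Morgan
= ¬t ∧ ¬r ∨ ¬q   — complement / identity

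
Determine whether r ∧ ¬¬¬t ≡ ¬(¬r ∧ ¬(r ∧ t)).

E1: r ∧ ¬¬¬t
    = r ∧ ¬t   [double negation]
E2: ¬(¬r ∧ ¬(r ∧ t))
    = r ∨ r ∧ t   [De Morgan]
    = r   [absorption]
These differ: at r=1, t=1, E1 = 0 but E2 = 1.

No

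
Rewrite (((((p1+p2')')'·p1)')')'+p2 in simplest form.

p1'+p2

(((((p1+p2')')'·p1)')')'+p2
= ((((p1+p2')·p1)')')'+p2   [double negation]
= ((p1+p2')·p1)'+p2   [double negation]
= p1'+p2   [absorption]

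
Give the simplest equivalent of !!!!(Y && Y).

!!!!(Y && Y)
= !!(Y && Y)
= Y && Y
= Y

Y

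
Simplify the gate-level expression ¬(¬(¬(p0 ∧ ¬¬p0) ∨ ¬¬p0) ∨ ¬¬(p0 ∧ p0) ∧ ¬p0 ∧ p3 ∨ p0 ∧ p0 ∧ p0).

¬(¬(¬(p0 ∧ ¬¬p0) ∨ ¬¬p0) ∨ ¬¬(p0 ∧ p0) ∧ ¬p0 ∧ p3 ∨ p0 ∧ p0 ∧ p0)
= ¬(¬(¬(p0 ∧ p0) ∨ ¬¬p0) ∨ ¬¬(p0 ∧ p0) ∧ ¬p0 ∧ p3 ∨ p0 ∧ p0 ∧ p0)   (double negation)
= ¬(p0 ∧ p0 ∧ ¬p0 ∨ ¬¬(p0 ∧ p0) ∧ ¬p0 ∧ p3 ∨ p0 ∧ p0 ∧ p0)   (De Morgan)
= ¬(p0 ∧ p0 ∧ ¬p0 ∨ p0 ∧ p0 ∧ ¬p0 ∧ p3 ∨ p0 ∧ p0 ∧ p0)   (double negation)
= ¬(p0 ∧ p0 ∧ ¬p0 ∨ p0 ∧ p0 ∧ p0)   (absorption)
= ¬(p0 ∧ p0)   (distribution)
= ¬p0   (idempotence)

¬p0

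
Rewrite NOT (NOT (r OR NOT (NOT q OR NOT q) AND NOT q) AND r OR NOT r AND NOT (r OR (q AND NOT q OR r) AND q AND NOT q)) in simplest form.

r

NOT (NOT (r OR NOT (NOT q OR NOT q) AND NOT q) AND r OR NOT r AND NOT (r OR (q AND NOT q OR r) AND q AND NOT q))
= NOT (NOT (r OR NOT NOT q AND NOT q) AND r OR NOT r AND NOT (r OR (q AND NOT q OR r) AND q AND NOT q))   [idempotence]
= NOT (NOT (r OR NOT NOT q AND NOT q) AND r OR NOT r AND NOT (r OR q AND NOT q))   [absorption]
= NOT (NOT (r OR q AND NOT q) AND r OR NOT r AND NOT (r OR q AND NOT q))   [double negation]
= NOT NOT (r OR q AND NOT q)   [distribution]
= NOT NOT r   [complement / identity]
= r   [double negation]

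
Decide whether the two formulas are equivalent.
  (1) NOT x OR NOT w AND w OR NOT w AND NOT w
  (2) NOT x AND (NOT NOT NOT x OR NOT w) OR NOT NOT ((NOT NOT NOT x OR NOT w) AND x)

Yes

E1: NOT x OR NOT w AND w OR NOT w AND NOT w
    = NOT x OR NOT w
E2: NOT x AND (NOT NOT NOT x OR NOT w) OR NOT NOT ((NOT NOT NOT x OR NOT w) AND x)
    = NOT x AND (NOT NOT NOT x OR NOT w) OR (NOT NOT NOT x OR NOT w) AND x
    = NOT NOT NOT x OR NOT w
    = NOT x OR NOT w
Both reduce to NOT x OR NOT w, so they are equivalent.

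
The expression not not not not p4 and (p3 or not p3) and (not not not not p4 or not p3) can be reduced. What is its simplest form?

p4

not not not not p4 and (p3 or not p3) and (not not not not p4 or not p3)
= not not not not p4 and (not not not not p4 or not p3)
= not not not not p4
= not not p4
= p4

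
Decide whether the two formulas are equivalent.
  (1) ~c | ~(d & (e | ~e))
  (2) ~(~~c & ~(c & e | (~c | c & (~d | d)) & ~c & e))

E1: ~c | ~(d & (e | ~e))
    = ~c | ~d   [complement / identity]
E2: ~(~~c & ~(c & e | (~c | c & (~d | d)) & ~c & e))
    = ~(~~c & ~(c & e | (~c | c) & ~c & e))   [complement / identity]
    = ~(~~c & ~(c & e | ~c & e))   [complement / identity]
    = ~c | c & e | ~c & e   [De Morgan]
    = ~c | e   [distribution]
These differ: at c=1, d=0, e=0, E1 = 1 but E2 = 0.

No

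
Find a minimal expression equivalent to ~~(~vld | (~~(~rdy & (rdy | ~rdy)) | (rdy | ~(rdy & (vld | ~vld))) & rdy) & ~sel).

~vld | ~sel

~~(~vld | (~~(~rdy & (rdy | ~rdy)) | (rdy | ~(rdy & (vld | ~vld))) & rdy) & ~sel)
= ~~(~vld | (~rdy & (rdy | ~rdy) | (rdy | ~(rdy & (vld | ~vld))) & rdy) & ~sel)   (double negation)
= ~vld | (~rdy & (rdy | ~rdy) | (rdy | ~(rdy & (vld | ~vld))) & rdy) & ~sel   (double negation)
= ~vld | (~rdy & (rdy | ~rdy) | (rdy | ~rdy) & rdy) & ~sel   (complement / identity)
= ~vld | (rdy | ~rdy) & ~sel   (distribution)
= ~vld | ~sel   (complement / identity)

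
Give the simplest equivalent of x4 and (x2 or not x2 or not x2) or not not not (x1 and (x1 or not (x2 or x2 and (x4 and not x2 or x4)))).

x4 and (x2 or not x2 or not x2) or not not not (x1 and (x1 or not (x2 or x2 and (x4 and not x2 or x4))))
= x4 and (x2 or not x2 or not x2) or not not not (x1 and (x1 or not (x2 or x2 and x4)))   — absorption
= x4 and (x2 or not x2 or not x2) or not (x1 and (x1 or not (x2 or x2 and x4)))   — double negation
= x4 and (x2 or not x2 or not x2) or not (x1 and (x1 or not x2))   — absorption
= x4 and (x2 or not x2) or not (x1 and (x1 or not x2))   — idempotence
= x4 or not (x1 and (x1 or not x2))   — complement / identity
= x4 or not x1   — absorption

x4 or not x1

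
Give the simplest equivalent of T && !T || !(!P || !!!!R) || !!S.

T && !T || !(!P || !!!!R) || !!S
= !(!P || !!!!R) || !!S   (complement / identity)
= P && !!!R || !!S   (De Morgan)
= P && !!!R || S   (double negation)
= P && !R || S   (double negation)

P && !R || S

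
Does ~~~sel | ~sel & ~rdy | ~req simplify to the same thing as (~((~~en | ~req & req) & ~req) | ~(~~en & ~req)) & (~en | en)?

E1: ~~~sel | ~sel & ~rdy | ~req
    = ~sel | ~sel & ~rdy | ~req   (double negation)
    = ~sel | ~req   (absorption)
E2: (~((~~en | ~req & req) & ~req) | ~(~~en & ~req)) & (~en | en)
    = (~(~~en & ~req) | ~(~~en & ~req)) & (~en | en)   (complement / identity)
    = ~(~~en & ~req) & (~en | en)   (idempotence)
    = ~(~~en & ~req)   (complement / identity)
    = ~en | req   (De Morgan)
These differ: at en=1, rdy=1, req=0, sel=1, E1 = 1 but E2 = 0.

No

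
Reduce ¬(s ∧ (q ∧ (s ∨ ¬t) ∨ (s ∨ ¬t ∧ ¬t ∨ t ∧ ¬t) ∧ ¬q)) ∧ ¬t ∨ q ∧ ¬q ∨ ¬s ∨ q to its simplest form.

¬(s ∧ (q ∧ (s ∨ ¬t) ∨ (s ∨ ¬t ∧ ¬t ∨ t ∧ ¬t) ∧ ¬q)) ∧ ¬t ∨ q ∧ ¬q ∨ ¬s ∨ q
= ¬(s ∧ (q ∧ (s ∨ ¬t) ∨ (s ∨ ¬t ∧ ¬t ∨ t ∧ ¬t) ∧ ¬q)) ∧ ¬t ∨ ¬s ∨ q   — complement / identity
= ¬(s ∧ (q ∧ (s ∨ ¬t) ∨ (s ∨ ¬t) ∧ ¬q)) ∧ ¬t ∨ ¬s ∨ q   — distribution
= ¬(s ∧ (s ∨ ¬t)) ∧ ¬t ∨ ¬s ∨ q   — distribution
= ¬s ∧ ¬t ∨ ¬s ∨ q   — absorption
= ¬s ∨ q   — absorption

¬s ∨ q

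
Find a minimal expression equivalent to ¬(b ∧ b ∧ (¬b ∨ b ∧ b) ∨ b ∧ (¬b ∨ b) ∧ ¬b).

¬b

¬(b ∧ b ∧ (¬b ∨ b ∧ b) ∨ b ∧ (¬b ∨ b) ∧ ¬b)
= ¬(b ∧ b ∧ (¬b ∨ b) ∨ b ∧ (¬b ∨ b) ∧ ¬b)   [idempotence]
= ¬(b ∧ (¬b ∨ b))   [distribution]
= ¬b   [complement / identity]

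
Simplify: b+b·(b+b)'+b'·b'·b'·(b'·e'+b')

1

b+b·(b+b)'+b'·b'·b'·(b'·e'+b')
= b+b·(b+b)'+b'·b'·b'·b'   [absorption]
= b+b·(b+b)'+b'·b'   [idempotence]
= b+b·b'+b'·b'   [idempotence]
= b+b'   [distribution]
= 1   [complement]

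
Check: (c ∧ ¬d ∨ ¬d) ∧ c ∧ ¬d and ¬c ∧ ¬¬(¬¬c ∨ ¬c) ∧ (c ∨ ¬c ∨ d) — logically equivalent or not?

E1: (c ∧ ¬d ∨ ¬d) ∧ c ∧ ¬d
    = c ∧ ¬d   — absorption
E2: ¬c ∧ ¬¬(¬¬c ∨ ¬c) ∧ (c ∨ ¬c ∨ d)
    = ¬c ∧ ¬¬(c ∨ ¬c) ∧ (c ∨ ¬c ∨ d)   — double negation
    = ¬c ∧ (c ∨ ¬c) ∧ (c ∨ ¬c ∨ d)   — double negation
    = ¬c ∧ (c ∨ ¬c)   — absorption
    = ¬c   — complement / identity
These differ: at c=0, d=0, E1 = 0 but E2 = 1.

No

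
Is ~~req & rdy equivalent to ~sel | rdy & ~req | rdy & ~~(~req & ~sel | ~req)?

No

E1: ~~req & rdy
    = req & rdy   (double negation)
E2: ~sel | rdy & ~req | rdy & ~~(~req & ~sel | ~req)
    = ~sel | rdy & ~req | rdy & (~req & ~sel | ~req)   (double negation)
    = ~sel | rdy & ~req | rdy & ~req   (absorption)
    = ~sel | rdy & ~req   (idempotence)
These differ: at rdy=1, req=0, sel=0, E1 = 0 but E2 = 1.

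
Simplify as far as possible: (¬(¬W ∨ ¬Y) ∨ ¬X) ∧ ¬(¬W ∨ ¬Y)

(¬(¬W ∨ ¬Y) ∨ ¬X) ∧ ¬(¬W ∨ ¬Y)
= ¬(¬W ∨ ¬Y)
= W ∧ Y

W ∧ Y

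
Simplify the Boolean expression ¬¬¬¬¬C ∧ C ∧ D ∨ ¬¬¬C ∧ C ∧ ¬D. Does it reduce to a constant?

¬¬¬¬¬C ∧ C ∧ D ∨ ¬¬¬C ∧ C ∧ ¬D
= ¬¬¬C ∧ C ∧ D ∨ ¬¬¬C ∧ C ∧ ¬D
= ¬¬¬C ∧ C
= ¬C ∧ C
= False

False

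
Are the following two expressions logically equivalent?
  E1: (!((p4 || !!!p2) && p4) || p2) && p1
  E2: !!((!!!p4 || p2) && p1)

E1: (!((p4 || !!!p2) && p4) || p2) && p1
    = (!((p4 || !p2) && p4) || p2) && p1
    = (!p4 || p2) && p1
E2: !!((!!!p4 || p2) && p1)
    = !!((!p4 || p2) && p1)
    = (!p4 || p2) && p1
Both reduce to (!p4 || p2) && p1, so they are equivalent.

Yes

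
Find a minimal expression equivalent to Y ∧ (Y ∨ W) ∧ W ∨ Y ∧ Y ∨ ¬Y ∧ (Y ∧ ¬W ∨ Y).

Y ∧ (Y ∨ W) ∧ W ∨ Y ∧ Y ∨ ¬Y ∧ (Y ∧ ¬W ∨ Y)
= Y ∧ (Y ∨ W) ∧ W ∨ Y ∧ Y ∨ ¬Y ∧ Y   [absorption]
= Y ∧ (Y ∨ W) ∧ W ∨ Y   [distribution]
= Y ∧ W ∨ Y   [absorption]
= Y   [absorption]

Y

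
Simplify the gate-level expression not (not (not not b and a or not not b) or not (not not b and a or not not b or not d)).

not (not (not not b and a or not not b) or not (not not b and a or not not b or not d))
= (not not b and a or not not b) and (not not b and a or not not b or not d)
= not not b and a or not not b
= not not b
= b

b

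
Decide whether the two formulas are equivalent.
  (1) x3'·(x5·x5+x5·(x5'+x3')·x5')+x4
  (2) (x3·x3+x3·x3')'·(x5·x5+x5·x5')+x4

Yes

E1: x3'·(x5·x5+x5·(x5'+x3')·x5')+x4
    = x3'·(x5·x5+x5·x5')+x4   [absorption]
    = x3'·x5+x4   [distribution]
E2: (x3·x3+x3·x3')'·(x5·x5+x5·x5')+x4
    = (x3·x3+x3·x3')'·x5+x4   [distribution]
    = x3'·x5+x4   [distribution]
Both reduce to x3'·x5+x4, so they are equivalent.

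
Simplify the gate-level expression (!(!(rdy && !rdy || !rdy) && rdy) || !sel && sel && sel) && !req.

!rdy && !req

(!(!(rdy && !rdy || !rdy) && rdy) || !sel && sel && sel) && !req
= (!(!(rdy && !rdy || !rdy) && rdy) || !sel && sel) && !req   [idempotence]
= (!(!!rdy && rdy) || !sel && sel) && !req   [complement / identity]
= (!(rdy && rdy) || !sel && sel) && !req   [double negation]
= !(rdy && rdy) && !req   [complement / identity]
= !rdy && !req   [idempotence]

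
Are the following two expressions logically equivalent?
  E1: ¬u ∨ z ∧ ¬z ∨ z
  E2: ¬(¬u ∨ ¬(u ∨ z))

E1: ¬u ∨ z ∧ ¬z ∨ z
    = ¬u ∨ z
E2: ¬(¬u ∨ ¬(u ∨ z))
    = u ∧ (u ∨ z)
    = u
These differ: at u=0, z=0, E1 = 1 but E2 = 0.

No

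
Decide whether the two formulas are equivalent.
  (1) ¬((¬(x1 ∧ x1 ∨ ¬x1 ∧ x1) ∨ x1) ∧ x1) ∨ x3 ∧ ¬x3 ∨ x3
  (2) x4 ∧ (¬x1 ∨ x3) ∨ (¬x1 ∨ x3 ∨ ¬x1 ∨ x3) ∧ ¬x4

E1: ¬((¬(x1 ∧ x1 ∨ ¬x1 ∧ x1) ∨ x1) ∧ x1) ∨ x3 ∧ ¬x3 ∨ x3
    = ¬((¬(x1 ∧ x1 ∨ ¬x1 ∧ x1) ∨ x1) ∧ x1) ∨ x3   (complement / identity)
    = ¬((¬x1 ∨ x1) ∧ x1) ∨ x3   (distribution)
    = ¬x1 ∨ x3   (complement / identity)
E2: x4 ∧ (¬x1 ∨ x3) ∨ (¬x1 ∨ x3 ∨ ¬x1 ∨ x3) ∧ ¬x4
    = x4 ∧ (¬x1 ∨ x3) ∨ (¬x1 ∨ x3) ∧ ¬x4   (idempotence)
    = ¬x1 ∨ x3   (distribution)
Both reduce to ¬x1 ∨ x3, so they are equivalent.

Yes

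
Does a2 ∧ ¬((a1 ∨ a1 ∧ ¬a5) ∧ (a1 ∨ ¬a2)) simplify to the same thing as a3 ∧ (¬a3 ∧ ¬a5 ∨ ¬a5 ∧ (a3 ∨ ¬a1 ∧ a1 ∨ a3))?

No

E1: a2 ∧ ¬((a1 ∨ a1 ∧ ¬a5) ∧ (a1 ∨ ¬a2))
    = a2 ∧ ¬(a1 ∧ (a1 ∨ ¬a2))   (absorption)
    = a2 ∧ ¬a1   (absorption)
E2: a3 ∧ (¬a3 ∧ ¬a5 ∨ ¬a5 ∧ (a3 ∨ ¬a1 ∧ a1 ∨ a3))
    = a3 ∧ (¬a3 ∧ ¬a5 ∨ ¬a5 ∧ (a3 ∨ a3))   (complement / identity)
    = a3 ∧ (¬a3 ∧ ¬a5 ∨ ¬a5 ∧ a3)   (idempotence)
    = a3 ∧ ¬a5   (distribution)
These differ: at a1=0, a2=0, a3=1, a5=0, E1 = 0 but E2 = 1.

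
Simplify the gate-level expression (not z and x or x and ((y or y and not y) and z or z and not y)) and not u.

x and not u

(not z and x or x and ((y or y and not y) and z or z and not y)) and not u
= (not z and x or x and (y and z or z and not y)) and not u   — complement / identity
= (not z and x or x and z) and not u   — distribution
= x and not u   — distribution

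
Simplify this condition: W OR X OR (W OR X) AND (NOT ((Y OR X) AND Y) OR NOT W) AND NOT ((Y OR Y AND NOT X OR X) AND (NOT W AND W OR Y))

W OR X

W OR X OR (W OR X) AND (NOT ((Y OR X) AND Y) OR NOT W) AND NOT ((Y OR Y AND NOT X OR X) AND (NOT W AND W OR Y))
= W OR X OR (W OR X) AND (NOT ((Y OR X) AND Y) OR NOT W) AND NOT ((Y OR X) AND (NOT W AND W OR Y))   [absorption]
= W OR X OR (W OR X) AND (NOT ((Y OR X) AND Y) OR NOT W) AND NOT ((Y OR X) AND Y)   [complement / identity]
= W OR X OR (W OR X) AND NOT ((Y OR X) AND Y)   [absorption]
= W OR X OR (W OR X) AND NOT Y   [absorption]
= W OR X   [absorption]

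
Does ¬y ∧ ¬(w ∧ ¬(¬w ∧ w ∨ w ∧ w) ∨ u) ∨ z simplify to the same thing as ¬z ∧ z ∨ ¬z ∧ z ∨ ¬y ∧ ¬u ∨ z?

E1: ¬y ∧ ¬(w ∧ ¬(¬w ∧ w ∨ w ∧ w) ∨ u) ∨ z
    = ¬y ∧ ¬(w ∧ ¬w ∨ u) ∨ z   (distribution)
    = ¬y ∧ ¬u ∨ z   (complement / identity)
E2: ¬z ∧ z ∨ ¬z ∧ z ∨ ¬y ∧ ¬u ∨ z
    = ¬z ∧ z ∨ ¬y ∧ ¬u ∨ z   (idempotence)
    = ¬y ∧ ¬u ∨ z   (complement / identity)
Both reduce to ¬y ∧ ¬u ∨ z, so they are equivalent.

Yes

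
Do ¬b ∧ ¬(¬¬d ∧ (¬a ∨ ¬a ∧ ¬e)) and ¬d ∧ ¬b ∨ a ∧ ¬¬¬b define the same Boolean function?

Yes

E1: ¬b ∧ ¬(¬¬d ∧ (¬a ∨ ¬a ∧ ¬e))
    = ¬b ∧ ¬(¬¬d ∧ ¬a)   [absorption]
    = ¬b ∧ (¬d ∨ a)   [De Morgan]
E2: ¬d ∧ ¬b ∨ a ∧ ¬¬¬b
    = ¬d ∧ ¬b ∨ a ∧ ¬b   [double negation]
    = ¬b ∧ (¬d ∨ a)   [distribution]
Both reduce to ¬b ∧ (¬d ∨ a), so they are equivalent.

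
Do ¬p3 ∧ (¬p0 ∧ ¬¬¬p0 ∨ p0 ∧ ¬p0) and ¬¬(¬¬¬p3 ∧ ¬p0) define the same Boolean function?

Yes

E1: ¬p3 ∧ (¬p0 ∧ ¬¬¬p0 ∨ p0 ∧ ¬p0)
    = ¬p3 ∧ (¬p0 ∧ ¬p0 ∨ p0 ∧ ¬p0)   — double negation
    = ¬p3 ∧ ¬p0   — distribution
E2: ¬¬(¬¬¬p3 ∧ ¬p0)
    = ¬¬¬p3 ∧ ¬p0   — double negation
    = ¬p3 ∧ ¬p0   — double negation
Both reduce to ¬p3 ∧ ¬p0, so they are equivalent.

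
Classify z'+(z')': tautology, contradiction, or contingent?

z'+(z')'
= z'+z
= 1

tautology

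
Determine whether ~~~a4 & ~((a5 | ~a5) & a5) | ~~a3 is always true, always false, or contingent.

contingent

~~~a4 & ~((a5 | ~a5) & a5) | ~~a3
= ~a4 & ~((a5 | ~a5) & a5) | ~~a3   (double negation)
= ~a4 & ~((a5 | ~a5) & a5) | a3   (double negation)
= ~a4 & ~a5 | a3   (complement / identity)
This depends on a3, a4, a5, so it is not a constant.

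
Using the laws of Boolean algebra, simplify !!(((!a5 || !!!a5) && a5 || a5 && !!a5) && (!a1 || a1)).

!!(((!a5 || !!!a5) && a5 || a5 && !!a5) && (!a1 || a1))
= !!(((!a5 || !!!a5) && a5 || a5 && a5) && (!a1 || a1))
= !!(((!a5 || !a5) && a5 || a5 && a5) && (!a1 || a1))
= !!((!a5 || !a5) && a5 || a5 && a5)
= !!(!a5 && a5 || a5 && a5)
= !a5 && a5 || a5 && a5
= a5

a5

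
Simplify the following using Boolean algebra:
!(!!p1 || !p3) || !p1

!p1

!(!!p1 || !p3) || !p1
= !p1 && p3 || !p1   [De Morgan]
= !p1   [absorption]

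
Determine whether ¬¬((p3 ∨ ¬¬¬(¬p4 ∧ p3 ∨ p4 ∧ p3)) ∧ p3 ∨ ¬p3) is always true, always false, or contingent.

¬¬((p3 ∨ ¬¬¬(¬p4 ∧ p3 ∨ p4 ∧ p3)) ∧ p3 ∨ ¬p3)
= ¬¬((p3 ∨ ¬¬¬p3) ∧ p3 ∨ ¬p3)   [distribution]
= (p3 ∨ ¬¬¬p3) ∧ p3 ∨ ¬p3   [double negation]
= (p3 ∨ ¬p3) ∧ p3 ∨ ¬p3   [double negation]
= p3 ∨ ¬p3   [complement / identity]
= True   [complement]

always true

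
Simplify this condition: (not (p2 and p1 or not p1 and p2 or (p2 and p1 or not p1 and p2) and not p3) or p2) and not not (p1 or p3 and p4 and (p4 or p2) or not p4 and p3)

p1 or p3

(not (p2 and p1 or not p1 and p2 or (p2 and p1 or not p1 and p2) and not p3) or p2) and not not (p1 or p3 and p4 and (p4 or p2) or not p4 and p3)
= (not (p2 and p1 or not p1 and p2 or (p2 and p1 or not p1 and p2) and not p3) or p2) and not not (p1 or p3 and p4 or not p4 and p3)   — absorption
= (not (p2 and p1 or not p1 and p2) or p2) and not not (p1 or p3 and p4 or not p4 and p3)   — absorption
= (not (p2 and p1 or not p1 and p2) or p2) and not not (p1 or p3)   — distribution
= (not p2 or p2) and not not (p1 or p3)   — distribution
= not not (p1 or p3)   — complement / identity
= p1 or p3   — double negation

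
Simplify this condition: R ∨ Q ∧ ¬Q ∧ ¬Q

R ∨ Q ∧ ¬Q ∧ ¬Q
= R ∨ Q ∧ ¬Q   [idempotence]
= R   [complement / identity]

R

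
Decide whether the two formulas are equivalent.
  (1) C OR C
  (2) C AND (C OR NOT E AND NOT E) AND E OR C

E1: C OR C
    = C   [idempotence]
E2: C AND (C OR NOT E AND NOT E) AND E OR C
    = C AND (C OR NOT E) AND E OR C   [idempotence]
    = C AND E OR C   [absorption]
    = C   [absorption]
Both reduce to C, so they are equivalent.

Yes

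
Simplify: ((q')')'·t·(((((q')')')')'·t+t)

q'·t

((q')')'·t·(((((q')')')')'·t+t)
= ((q')')'·t·(((q')')'·t+t)
= ((q')')'·t
= q'·t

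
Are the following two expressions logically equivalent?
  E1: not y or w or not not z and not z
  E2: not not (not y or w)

E1: not y or w or not not z and not z
    = not y or w or z and not z
    = not y or w
E2: not not (not y or w)
    = not y or w
Both reduce to not y or w, so they are equivalent.

Yes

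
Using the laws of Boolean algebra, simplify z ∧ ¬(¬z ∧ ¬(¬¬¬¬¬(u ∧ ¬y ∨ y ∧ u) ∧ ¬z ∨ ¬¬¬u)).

z ∧ ¬(¬z ∧ ¬(¬¬¬¬¬(u ∧ ¬y ∨ y ∧ u) ∧ ¬z ∨ ¬¬¬u))
= z ∧ ¬(¬z ∧ ¬(¬¬¬(u ∧ ¬y ∨ y ∧ u) ∧ ¬z ∨ ¬¬¬u))   — double negation
= z ∧ ¬(¬z ∧ ¬(¬¬¬u ∧ ¬z ∨ ¬¬¬u))   — distribution
= z ∧ ¬(¬z ∧ ¬¬¬¬u)   — absorption
= z ∧ ¬(¬z ∧ ¬¬u)   — double negation
= z ∧ (z ∨ ¬u)   — De Morgan
= z   — absorption

z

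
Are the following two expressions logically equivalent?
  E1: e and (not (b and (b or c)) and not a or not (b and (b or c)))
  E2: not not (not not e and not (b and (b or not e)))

E1: e and (not (b and (b or c)) and not a or not (b and (b or c)))
    = e and not (b and (b or c))   — absorption
    = e and not b   — absorption
E2: not not (not not e and not (b and (b or not e)))
    = not not (not not e and not b)   — absorption
    = not not e and not b   — double negation
    = e and not b   — double negation
Both reduce to e and not b, so they are equivalent.

Yes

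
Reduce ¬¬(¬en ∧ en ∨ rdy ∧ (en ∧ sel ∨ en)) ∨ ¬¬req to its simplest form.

¬¬(¬en ∧ en ∨ rdy ∧ (en ∧ sel ∨ en)) ∨ ¬¬req
= ¬¬(¬en ∧ en ∨ rdy ∧ en) ∨ ¬¬req   (absorption)
= ¬¬(rdy ∧ en) ∨ ¬¬req   (complement / identity)
= ¬¬(rdy ∧ en) ∨ req   (double negation)
= rdy ∧ en ∨ req   (double negation)

rdy ∧ en ∨ req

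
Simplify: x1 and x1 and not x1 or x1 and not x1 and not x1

False

x1 and x1 and not x1 or x1 and not x1 and not x1
= x1 and not x1   [distribution]
= False   [complement]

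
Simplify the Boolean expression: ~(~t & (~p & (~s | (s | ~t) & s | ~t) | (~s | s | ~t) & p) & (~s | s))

~(~t & (~p & (~s | (s | ~t) & s | ~t) | (~s | s | ~t) & p) & (~s | s))
= ~(~t & (~p & (~s | s | ~t) | (~s | s | ~t) & p) & (~s | s))   — absorption
= ~(~t & (~s | s | ~t) & (~s | s))   — distribution
= ~(~t & (~s | s))   — absorption
= ~~t   — complement / identity
= t   — double negation

t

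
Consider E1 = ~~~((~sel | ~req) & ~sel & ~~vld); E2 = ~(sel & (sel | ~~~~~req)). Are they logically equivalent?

E1: ~~~((~sel | ~req) & ~sel & ~~vld)
    = ~((~sel | ~req) & ~sel & ~~vld)
    = ~(~sel & ~~vld)
    = sel | ~vld
E2: ~(sel & (sel | ~~~~~req))
    = ~(sel & (sel | ~~~req))
    = ~(sel & (sel | ~req))
    = ~sel
These differ: at req=0, sel=1, vld=0, E1 = 1 but E2 = 0.

No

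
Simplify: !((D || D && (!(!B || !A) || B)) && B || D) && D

!((D || D && (!(!B || !A) || B)) && B || D) && D
= !((D || D && (B && A || B)) && B || D) && D
= !((D || D && B) && B || D) && D
= !(D && B || D) && D
= !D && D
= false

false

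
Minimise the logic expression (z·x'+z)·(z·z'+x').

(z·x'+z)·(z·z'+x')
= z·(z·z'+x')   — absorption
= z·x'   — complement / identity

z·x'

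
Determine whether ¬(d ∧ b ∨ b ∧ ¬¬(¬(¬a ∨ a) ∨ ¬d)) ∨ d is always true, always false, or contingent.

¬(d ∧ b ∨ b ∧ ¬¬(¬(¬a ∨ a) ∨ ¬d)) ∨ d
= ¬(d ∧ b ∨ b ∧ ¬((¬a ∨ a) ∧ d)) ∨ d   (De Morgan)
= ¬(d ∧ b ∨ b ∧ ¬d) ∨ d   (complement / identity)
= ¬b ∨ d   (distribution)
This depends on b, d, so it is not a constant.

contingent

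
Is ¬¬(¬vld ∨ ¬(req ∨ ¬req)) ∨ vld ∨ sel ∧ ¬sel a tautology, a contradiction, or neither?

¬¬(¬vld ∨ ¬(req ∨ ¬req)) ∨ vld ∨ sel ∧ ¬sel
= ¬¬(¬vld ∨ ¬(req ∨ ¬req)) ∨ vld   — complement / identity
= ¬(vld ∧ (req ∨ ¬req)) ∨ vld   — De Morgan
= ¬vld ∨ vld   — complement / identity
= True   — complement

tautology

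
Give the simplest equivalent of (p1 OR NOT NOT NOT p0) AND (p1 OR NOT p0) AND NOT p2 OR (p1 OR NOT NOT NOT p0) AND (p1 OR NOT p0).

(p1 OR NOT NOT NOT p0) AND (p1 OR NOT p0) AND NOT p2 OR (p1 OR NOT NOT NOT p0) AND (p1 OR NOT p0)
= (p1 OR NOT NOT NOT p0) AND (p1 OR NOT p0)   — absorption
= (p1 OR NOT p0) AND (p1 OR NOT p0)   — double negation
= p1 OR NOT p0   — idempotence

p1 OR NOT p0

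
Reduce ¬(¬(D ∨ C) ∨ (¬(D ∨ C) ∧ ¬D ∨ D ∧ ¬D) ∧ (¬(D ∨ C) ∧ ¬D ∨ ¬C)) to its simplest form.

¬(¬(D ∨ C) ∨ (¬(D ∨ C) ∧ ¬D ∨ D ∧ ¬D) ∧ (¬(D ∨ C) ∧ ¬D ∨ ¬C))
= ¬(¬(D ∨ C) ∨ ¬(D ∨ C) ∧ ¬D ∧ (¬(D ∨ C) ∧ ¬D ∨ ¬C))   — complement / identity
= ¬(¬(D ∨ C) ∨ ¬(D ∨ C) ∧ ¬D)   — absorption
= ¬¬(D ∨ C)   — absorption
= D ∨ C   — double negation

D ∨ C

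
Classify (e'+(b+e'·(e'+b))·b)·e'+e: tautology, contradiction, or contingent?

tautology

(e'+(b+e'·(e'+b))·b)·e'+e
= (e'+(b+e')·b)·e'+e   (absorption)
= (e'+b)·e'+e   (absorption)
= e'+e   (absorption)
= 1   (complement)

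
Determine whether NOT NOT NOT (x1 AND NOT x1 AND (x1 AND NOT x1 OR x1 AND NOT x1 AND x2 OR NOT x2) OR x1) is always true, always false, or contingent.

NOT NOT NOT (x1 AND NOT x1 AND (x1 AND NOT x1 OR x1 AND NOT x1 AND x2 OR NOT x2) OR x1)
= NOT NOT NOT (x1 AND NOT x1 AND (x1 AND NOT x1 OR NOT x2) OR x1)   (absorption)
= NOT NOT NOT (x1 AND NOT x1 OR x1)   (absorption)
= NOT (x1 AND NOT x1 OR x1)   (double negation)
= NOT x1   (complement / identity)
This depends on x1, so it is not a constant.

contingent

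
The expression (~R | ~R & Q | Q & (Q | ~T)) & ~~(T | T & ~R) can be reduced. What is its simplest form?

(~R | ~R & Q | Q & (Q | ~T)) & ~~(T | T & ~R)
= (~R | ~R & Q | Q & (Q | ~T)) & (T | T & ~R)
= (~R | ~R & Q | Q & (Q | ~T)) & T
= (~R | ~R & Q | Q) & T
= (~R | Q) & T

(~R | Q) & T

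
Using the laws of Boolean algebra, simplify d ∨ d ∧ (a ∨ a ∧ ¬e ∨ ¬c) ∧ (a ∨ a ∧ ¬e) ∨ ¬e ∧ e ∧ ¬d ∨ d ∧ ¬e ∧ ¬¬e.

d

d ∨ d ∧ (a ∨ a ∧ ¬e ∨ ¬c) ∧ (a ∨ a ∧ ¬e) ∨ ¬e ∧ e ∧ ¬d ∨ d ∧ ¬e ∧ ¬¬e
= d ∨ d ∧ (a ∨ a ∧ ¬e) ∨ ¬e ∧ e ∧ ¬d ∨ d ∧ ¬e ∧ ¬¬e   — absorption
= d ∨ d ∧ (a ∨ a ∧ ¬e) ∨ ¬e ∧ e ∧ ¬d ∨ d ∧ ¬e ∧ e   — double negation
= d ∨ d ∧ (a ∨ a ∧ ¬e) ∨ ¬e ∧ e   — distribution
= d ∨ d ∧ (a ∨ a ∧ ¬e)   — complement / identity
= d ∨ d ∧ a   — absorption
= d   — absorption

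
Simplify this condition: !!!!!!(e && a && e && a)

e && a

!!!!!!(e && a && e && a)
= !!!!(e && a && e && a)   [double negation]
= !!(e && a && e && a)   [double negation]
= !!(e && a)   [idempotence]
= e && a   [double negation]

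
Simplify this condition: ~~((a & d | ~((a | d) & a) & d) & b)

~~((a & d | ~((a | d) & a) & d) & b)
= ~~((a & d | ~a & d) & b)
= ~~(d & b)
= d & b

d & b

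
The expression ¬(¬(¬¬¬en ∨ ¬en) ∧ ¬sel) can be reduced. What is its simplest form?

¬(¬(¬¬¬en ∨ ¬en) ∧ ¬sel)
= ¬(¬(¬en ∨ ¬en) ∧ ¬sel)   [double negation]
= ¬(¬¬en ∧ ¬sel)   [idempotence]
= ¬en ∨ sel   [De Morgan]

¬en ∨ sel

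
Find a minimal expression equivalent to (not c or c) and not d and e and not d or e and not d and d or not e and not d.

not d

(not c or c) and not d and e and not d or e and not d and d or not e and not d
= not d and e and not d or e and not d and d or not e and not d   (complement / identity)
= e and not d or not e and not d   (distribution)
= not d   (distribution)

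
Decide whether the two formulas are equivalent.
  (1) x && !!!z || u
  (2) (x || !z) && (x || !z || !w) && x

E1: x && !!!z || u
    = x && !z || u   (double negation)
E2: (x || !z) && (x || !z || !w) && x
    = (x || !z) && x   (absorption)
    = x   (absorption)
These differ: at u=1, w=1, x=0, z=1, E1 = 1 but E2 = 0.

No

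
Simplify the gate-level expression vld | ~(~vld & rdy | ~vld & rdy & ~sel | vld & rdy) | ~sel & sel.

vld | ~(~vld & rdy | ~vld & rdy & ~sel | vld & rdy) | ~sel & sel
= vld | ~(~vld & rdy | vld & rdy) | ~sel & sel   — absorption
= vld | ~rdy | ~sel & sel   — distribution
= vld | ~rdy   — complement / identity

vld | ~rdy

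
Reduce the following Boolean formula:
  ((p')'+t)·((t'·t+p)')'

((p')'+t)·((t'·t+p)')'
= ((p')'+t)·(p')'
= (p')'
= p

p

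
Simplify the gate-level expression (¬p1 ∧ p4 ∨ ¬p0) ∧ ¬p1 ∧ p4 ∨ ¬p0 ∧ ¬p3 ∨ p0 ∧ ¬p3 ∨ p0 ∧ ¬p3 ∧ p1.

(¬p1 ∧ p4 ∨ ¬p0) ∧ ¬p1 ∧ p4 ∨ ¬p0 ∧ ¬p3 ∨ p0 ∧ ¬p3 ∨ p0 ∧ ¬p3 ∧ p1
= (¬p1 ∧ p4 ∨ ¬p0) ∧ ¬p1 ∧ p4 ∨ ¬p0 ∧ ¬p3 ∨ p0 ∧ ¬p3   — absorption
= (¬p1 ∧ p4 ∨ ¬p0) ∧ ¬p1 ∧ p4 ∨ ¬p3   — distribution
= ¬p1 ∧ p4 ∨ ¬p3   — absorption

¬p1 ∧ p4 ∨ ¬p3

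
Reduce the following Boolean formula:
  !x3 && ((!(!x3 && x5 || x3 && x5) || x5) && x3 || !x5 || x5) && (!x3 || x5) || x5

!x3 && ((!(!x3 && x5 || x3 && x5) || x5) && x3 || !x5 || x5) && (!x3 || x5) || x5
= !x3 && ((!x5 || x5) && x3 || !x5 || x5) && (!x3 || x5) || x5   [distribution]
= !x3 && (!x5 || x5) && (!x3 || x5) || x5   [absorption]
= !x3 && (!x3 || x5) || x5   [complement / identity]
= !x3 || x5   [absorption]

!x3 || x5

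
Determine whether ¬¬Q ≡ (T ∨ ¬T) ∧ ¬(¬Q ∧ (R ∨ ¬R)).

Yes

E1: ¬¬Q
    = Q   [double negation]
E2: (T ∨ ¬T) ∧ ¬(¬Q ∧ (R ∨ ¬R))
    = (T ∨ ¬T) ∧ ¬¬Q   [complement / identity]
    = ¬¬Q   [complement / identity]
    = Q   [double negation]
Both reduce to Q, so they are equivalent.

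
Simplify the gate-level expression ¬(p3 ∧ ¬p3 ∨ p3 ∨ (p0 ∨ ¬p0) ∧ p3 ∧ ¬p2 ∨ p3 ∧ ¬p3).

¬(p3 ∧ ¬p3 ∨ p3 ∨ (p0 ∨ ¬p0) ∧ p3 ∧ ¬p2 ∨ p3 ∧ ¬p3)
= ¬(p3 ∧ ¬p3 ∨ p3 ∨ p3 ∧ ¬p2 ∨ p3 ∧ ¬p3)   (complement / identity)
= ¬(p3 ∧ ¬p3 ∨ p3 ∨ p3 ∧ ¬p2)   (complement / identity)
= ¬(p3 ∧ ¬p3 ∨ p3)   (absorption)
= ¬p3   (complement / identity)

¬p3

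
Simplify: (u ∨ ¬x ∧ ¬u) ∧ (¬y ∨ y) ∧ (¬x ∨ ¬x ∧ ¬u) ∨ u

¬x ∨ u

(u ∨ ¬x ∧ ¬u) ∧ (¬y ∨ y) ∧ (¬x ∨ ¬x ∧ ¬u) ∨ u
= (u ∨ ¬x ∧ ¬u) ∧ (¬x ∨ ¬x ∧ ¬u) ∨ u
= ¬x ∧ ¬u ∨ u ∧ ¬x ∨ u
= ¬x ∨ u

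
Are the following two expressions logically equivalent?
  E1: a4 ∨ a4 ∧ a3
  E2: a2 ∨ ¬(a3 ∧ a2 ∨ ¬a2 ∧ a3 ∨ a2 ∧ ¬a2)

E1: a4 ∨ a4 ∧ a3
    = a4
E2: a2 ∨ ¬(a3 ∧ a2 ∨ ¬a2 ∧ a3 ∨ a2 ∧ ¬a2)
    = a2 ∨ ¬(a3 ∨ a2 ∧ ¬a2)
    = a2 ∨ ¬a3
These differ: at a2=0, a3=0, a4=0, E1 = 0 but E2 = 1.

No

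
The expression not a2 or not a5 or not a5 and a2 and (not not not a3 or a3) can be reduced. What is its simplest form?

not a2 or not a5

not a2 or not a5 or not a5 and a2 and (not not not a3 or a3)
= not a2 or not a5 or not a5 and a2 and (not a3 or a3)   (double negation)
= not a2 or not a5 or not a5 and a2   (complement / identity)
= not a2 or not a5   (absorption)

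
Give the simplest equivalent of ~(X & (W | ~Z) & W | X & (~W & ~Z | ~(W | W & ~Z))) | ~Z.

~X | ~Z

~(X & (W | ~Z) & W | X & (~W & ~Z | ~(W | W & ~Z))) | ~Z
= ~(X & W | X & (~W & ~Z | ~(W | W & ~Z))) | ~Z   [absorption]
= ~(X & W | X & (~W & ~Z | ~W)) | ~Z   [absorption]
= ~(X & W | X & ~W) | ~Z   [absorption]
= ~X | ~Z   [distribution]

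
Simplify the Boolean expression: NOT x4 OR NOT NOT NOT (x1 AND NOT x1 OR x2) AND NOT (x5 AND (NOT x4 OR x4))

NOT x4 OR NOT x2 AND NOT x5

NOT x4 OR NOT NOT NOT (x1 AND NOT x1 OR x2) AND NOT (x5 AND (NOT x4 OR x4))
= NOT x4 OR NOT NOT NOT x2 AND NOT (x5 AND (NOT x4 OR x4))   — complement / identity
= NOT x4 OR NOT x2 AND NOT (x5 AND (NOT x4 OR x4))   — double negation
= NOT x4 OR NOT x2 AND NOT x5   — complement / identity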